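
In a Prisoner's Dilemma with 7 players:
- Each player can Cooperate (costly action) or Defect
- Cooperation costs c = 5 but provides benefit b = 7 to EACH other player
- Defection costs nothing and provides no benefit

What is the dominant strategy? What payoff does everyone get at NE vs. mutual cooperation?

Dominant: Defect; NE payoff = 0; Coop payoff = 37

Work:
Defect dominates (saves cost c = 5, benefit to others is external)
NE: All defect → everyone gets 0
If all cooperate: each receives (6)×7 - 5 = 37
Social dilemma: 37 > 0 but NE gives 0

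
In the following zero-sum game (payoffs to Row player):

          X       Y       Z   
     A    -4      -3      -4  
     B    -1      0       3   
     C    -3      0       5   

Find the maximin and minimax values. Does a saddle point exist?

Maximin = -1, Minimax = -1, Saddle: True

Work:
Row minimums: [-4, -1, -3] → maximin = -1
Column maximums: [-1, 0, 5] → minimax = -1
Saddle point exists! Game value = -1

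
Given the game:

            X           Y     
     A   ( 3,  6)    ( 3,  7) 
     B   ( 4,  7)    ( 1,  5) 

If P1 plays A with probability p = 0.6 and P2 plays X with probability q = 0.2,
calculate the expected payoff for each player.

E[P1] = 2.44, E[P2] = 6.24

Work:
E[P1] = p·q·π₁(A,X) + p·(1-q)·π₁(A,Y) + (1-p)·q·π₁(B,X) + (1-p)·(1-q)·π₁(B,Y)
= 0.6·0.2·3 + 0.6·0.8·3 + 0.4·0.2·4 + 0.4·0.8·1
= 2.44

E[P2] = 6.24 (similar calculation)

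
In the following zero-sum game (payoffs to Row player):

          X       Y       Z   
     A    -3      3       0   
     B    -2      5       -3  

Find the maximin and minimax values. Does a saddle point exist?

Maximin = -3, Minimax = -2, Saddle: False

Work:
Row minimums: [-3, -3] → maximin = -3
Column maximums: [-2, 5, 0] → minimax = -2
No saddle point (maximin ≠ minimax). Mixed strategy needed.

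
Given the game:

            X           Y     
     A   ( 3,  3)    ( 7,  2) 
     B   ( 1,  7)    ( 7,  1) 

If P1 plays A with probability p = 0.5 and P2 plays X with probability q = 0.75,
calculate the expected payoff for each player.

E[P1] = 3.25, E[P2] = 4.125

Work:
E[P1] = p·q·π₁(A,X) + p·(1-q)·π₁(A,Y) + (1-p)·q·π₁(B,X) + (1-p)·(1-q)·π₁(B,Y)
= 0.5·0.75·3 + 0.5·0.25·7 + 0.5·0.75·1 + 0.5·0.25·7
= 3.25

E[P2] = 4.125 (similar calculation)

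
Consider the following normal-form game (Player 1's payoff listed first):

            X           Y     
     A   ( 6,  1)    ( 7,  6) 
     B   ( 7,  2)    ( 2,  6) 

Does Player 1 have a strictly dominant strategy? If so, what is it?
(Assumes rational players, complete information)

No strictly dominant strategy exists for Player 1

Work:
A strategy strictly dominates another if it gives a strictly higher payoff against every opponent action. Compare each pair of P1's strategies column-by-column:
  A vs B: [6 vs 7, 7 vs 2] → A does not strictly dominate B (column X: 6 ≤ 7)
  B vs A: [7 vs 6, 2 vs 7] → B does not strictly dominate A (column Y: 2 ≤ 7)
No single strategy strictly dominates all others → no strictly dominant strategy.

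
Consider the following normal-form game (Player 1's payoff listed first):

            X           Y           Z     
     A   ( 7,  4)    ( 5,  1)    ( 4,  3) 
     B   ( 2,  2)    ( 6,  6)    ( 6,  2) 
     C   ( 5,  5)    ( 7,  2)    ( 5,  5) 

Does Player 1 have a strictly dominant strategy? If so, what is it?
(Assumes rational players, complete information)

No strictly dominant strategy exists for Player 1

Work:
A strategy strictly dominates another if it gives a strictly higher payoff against every opponent action. Compare each pair of P1's strategies column-by-column:
  A vs B: [7 vs 2, 5 vs 6, 4 vs 6] → A does not strictly dominate B (column Y: 5 ≤ 6)
  A vs C: [7 vs 5, 5 vs 7, 4 vs 5] → A does not strictly dominate C (column Y: 5 ≤ 7)
  B vs A: [2 vs 7, 6 vs 5, 6 vs 4] → B does not strictly dominate A (column X: 2 ≤ 7)
  B vs C: [2 vs 5, 6 vs 7, 6 vs 5] → B does not strictly dominate C (column X: 2 ≤ 5)
  C vs A: [5 vs 7, 7 vs 5, 5 vs 4] → C does not strictly dominate A (column X: 5 ≤ 7)
  C vs B: [5 vs 2, 7 vs 6, 5 vs 6] → C does not strictly dominate B (column Z: 5 ≤ 6)
No single strategy strictly dominates all others → no strictly dominant strategy.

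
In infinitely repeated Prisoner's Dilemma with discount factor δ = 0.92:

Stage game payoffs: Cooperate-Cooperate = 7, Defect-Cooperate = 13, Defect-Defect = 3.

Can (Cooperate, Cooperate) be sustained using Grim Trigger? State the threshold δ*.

δ* = 0.6; since δ = 0.92 ≥ 0.6, cooperation can be sustained

Work:
For Grim Trigger:
Cooperate forever: 7/(1-δ)
Defect then punished: 13 + 3·δ/(1-δ)
Need: 7/(1-δ) ≥ 13 + 3·δ/(1-δ)
Solving: δ ≥ (T-R)/(T-P) = (13-7)/(13-3) = 0.6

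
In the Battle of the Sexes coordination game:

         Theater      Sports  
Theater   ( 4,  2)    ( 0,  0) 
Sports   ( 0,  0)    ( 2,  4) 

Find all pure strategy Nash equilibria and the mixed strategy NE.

Pure NE: (Theater, Theater) and (Sports, Sports); Mixed NE: p = 0.6667, q = 0.3333

Work:
Check pure NE:
(Theater, Theater): (4, 2) - no unilateral deviation beneficial
(Sports, Sports): (2, 4) - no unilateral deviation beneficial
Mixed NE: P1 plays Theater with p = 0.6667, P2 plays Theater with q = 0.3333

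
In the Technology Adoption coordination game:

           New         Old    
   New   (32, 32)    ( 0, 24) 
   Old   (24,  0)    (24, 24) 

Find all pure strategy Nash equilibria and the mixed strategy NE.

Pure NE: (New, New) and (Old, Old); Mixed NE: p = 0.75, q = 0.75

Work:
Check pure NE:
(New, New): (32, 32) - no unilateral deviation beneficial
(Old, Old): (24, 24) - no unilateral deviation beneficial
Mixed NE: P1 plays New with p = 0.75, P2 plays New with q = 0.75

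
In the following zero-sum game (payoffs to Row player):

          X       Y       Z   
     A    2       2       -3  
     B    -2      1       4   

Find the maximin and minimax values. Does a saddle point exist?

Maximin = -2, Minimax = 2, Saddle: False

Work:
Row minimums: [-3, -2] → maximin = -2
Column maximums: [2, 2, 4] → minimax = 2
No saddle point (maximin ≠ minimax). Mixed strategy needed.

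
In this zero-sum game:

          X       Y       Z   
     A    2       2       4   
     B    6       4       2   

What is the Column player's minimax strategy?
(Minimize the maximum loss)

Column should play Y or Z (all achieve the minimum), value = 4

Work:
Column player minimizes Row's maximum payoff:
Column X: max payoff to Row = 6
Column Y: max payoff to Row = 4
Column Z: max payoff to Row = 4
Minimum is 4, achieved by columns Y, Z (tied).
Each of Y or Z is a minimax strategy.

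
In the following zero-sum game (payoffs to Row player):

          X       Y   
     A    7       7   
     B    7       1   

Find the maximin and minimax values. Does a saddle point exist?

Maximin = 7, Minimax = 7, Saddle: True

Work:
Row minimums: [7, 1] → maximin = 7
Column maximums: [7, 7] → minimax = 7
Saddle point exists! Game value = 7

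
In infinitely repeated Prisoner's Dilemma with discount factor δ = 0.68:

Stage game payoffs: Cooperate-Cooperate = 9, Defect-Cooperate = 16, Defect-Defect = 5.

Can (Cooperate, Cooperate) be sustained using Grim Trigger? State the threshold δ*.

δ* = 0.6364; since δ = 0.68 ≥ 0.6364, cooperation can be sustained

Work:
For Grim Trigger:
Cooperate forever: 9/(1-δ)
Defect then punished: 16 + 5·δ/(1-δ)
Need: 9/(1-δ) ≥ 16 + 5·δ/(1-δ)
Solving: δ ≥ (T-R)/(T-P) = (16-9)/(16-5) = 0.6364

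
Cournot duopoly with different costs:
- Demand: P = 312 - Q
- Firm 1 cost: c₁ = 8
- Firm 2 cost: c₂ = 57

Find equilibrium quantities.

q₁* = 117.67, q₂* = 68.67

Work:
Reaction: q₁ = (312 - 8 - q₂)/2
Reaction: q₂ = (312 - 57 - q₁)/2
Solve simultaneously:
q₁* = (312 - 2×8 + 57)/3 = 117.67
q₂* = (312 - 2×57 + 8)/3 = 68.67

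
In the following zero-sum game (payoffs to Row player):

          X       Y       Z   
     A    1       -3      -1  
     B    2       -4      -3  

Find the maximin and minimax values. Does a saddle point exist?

Maximin = -3, Minimax = -3, Saddle: True

Work:
Row minimums: [-3, -4] → maximin = -3
Column maximums: [2, -3, -1] → minimax = -3
Saddle point exists! Game value = -3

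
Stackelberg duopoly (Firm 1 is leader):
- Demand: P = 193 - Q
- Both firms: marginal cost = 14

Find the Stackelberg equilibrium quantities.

q₁* (leader) = 89.5, q₂* (follower) = 44.75

Work:
Follower's reaction: q₂ = (a - c - q₁)/2
Leader substitutes: π₁ = q₁·(a - q₁ - (a-c-q₁)/2 - c)
FOC: q₁* = (193 - 14)/2 = 89.50
Then: q₂* = (193 - 14 - 89.5)/2 = 44.75
Leader has first-mover advantage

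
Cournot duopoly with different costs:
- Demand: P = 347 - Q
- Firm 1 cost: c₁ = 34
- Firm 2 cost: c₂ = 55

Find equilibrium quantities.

q₁* = 111.33, q₂* = 90.33

Work:
Reaction: q₁ = (347 - 34 - q₂)/2
Reaction: q₂ = (347 - 55 - q₁)/2
Solve simultaneously:
q₁* = (347 - 2×34 + 55)/3 = 111.33
q₂* = (347 - 2×55 + 34)/3 = 90.33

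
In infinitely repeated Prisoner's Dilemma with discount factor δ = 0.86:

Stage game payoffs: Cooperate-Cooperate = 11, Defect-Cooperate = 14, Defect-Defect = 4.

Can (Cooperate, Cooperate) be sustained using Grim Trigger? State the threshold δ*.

δ* = 0.3; since δ = 0.86 ≥ 0.3, cooperation can be sustained

Work:
For Grim Trigger:
Cooperate forever: 11/(1-δ)
Defect then punished: 14 + 4·δ/(1-δ)
Need: 11/(1-δ) ≥ 14 + 4·δ/(1-δ)
Solving: δ ≥ (T-R)/(T-P) = (14-11)/(14-4) = 0.3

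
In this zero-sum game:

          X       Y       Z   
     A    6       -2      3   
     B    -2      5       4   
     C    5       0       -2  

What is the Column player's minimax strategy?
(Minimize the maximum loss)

Column should play Z, value = 4

Work:
Column player minimizes Row's maximum payoff:
Column X: max payoff to Row = 6
Column Y: max payoff to Row = 5
Column Z: max payoff to Row = 4
Minimum is 4, achieved by column Z.
Minimax strategy: Z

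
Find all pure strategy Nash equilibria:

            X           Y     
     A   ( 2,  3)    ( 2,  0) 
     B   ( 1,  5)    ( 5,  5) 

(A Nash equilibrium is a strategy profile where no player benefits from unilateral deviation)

Nash equilibrium: (A, X), (B, Y)

Work:
Best responses:
  P1 vs X: payoffs [2, 1] → best response A (payoff 2)
  P1 vs Y: payoffs [2, 5] → best response B (payoff 5)
  P2 vs A: payoffs [3, 0] → best response X (payoff 3)
  P2 vs B: payoffs [5, 5] → best response X/Y (payoff 5)
Mutual best responses: (A,X), (B,Y) → Nash equilibria.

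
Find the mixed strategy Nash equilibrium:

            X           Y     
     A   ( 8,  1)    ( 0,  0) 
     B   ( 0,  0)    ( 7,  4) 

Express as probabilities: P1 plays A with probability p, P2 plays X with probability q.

p = 0.8, q = 0.4667

Work:
Find probabilities that make opponent indifferent:
P2 chooses q to make P1 indifferent between A and B
P1 chooses p to make P2 indifferent between X and Y
Mixed NE: P1 plays (A: 0.8, B: 0.2), P2 plays (X: 0.4667, Y: 0.5333)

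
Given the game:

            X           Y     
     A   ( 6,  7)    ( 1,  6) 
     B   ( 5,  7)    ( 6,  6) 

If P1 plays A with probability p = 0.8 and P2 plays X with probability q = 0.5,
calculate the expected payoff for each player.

E[P1] = 3.9, E[P2] = 6.5

Work:
E[P1] = p·q·π₁(A,X) + p·(1-q)·π₁(A,Y) + (1-p)·q·π₁(B,X) + (1-p)·(1-q)·π₁(B,Y)
= 0.8·0.5·6 + 0.8·0.5·1 + 0.2·0.5·5 + 0.2·0.5·6
= 3.9

E[P2] = 6.5 (similar calculation)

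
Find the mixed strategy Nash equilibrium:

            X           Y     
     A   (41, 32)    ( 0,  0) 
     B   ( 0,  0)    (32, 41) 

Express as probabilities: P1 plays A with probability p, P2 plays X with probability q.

p = 0.5616, q = 0.4384

Work:
Find probabilities that make opponent indifferent:
P2 chooses q to make P1 indifferent between A and B
P1 chooses p to make P2 indifferent between X and Y
Mixed NE: P1 plays (A: 0.5616, B: 0.4384), P2 plays (X: 0.4384, Y: 0.5616)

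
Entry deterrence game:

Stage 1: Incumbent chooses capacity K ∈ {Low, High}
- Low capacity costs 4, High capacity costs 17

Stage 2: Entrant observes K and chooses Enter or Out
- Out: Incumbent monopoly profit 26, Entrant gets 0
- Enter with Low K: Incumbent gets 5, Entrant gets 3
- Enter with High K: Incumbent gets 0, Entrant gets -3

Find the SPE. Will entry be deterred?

SPE: (High, Enter|Low, Out|High); Entry deterred. Incumbent net profit = 9

Work:
After Low K: Entrant enters (3 > 0)
After High K: Entrant stays out (-3 < 0)
Incumbent: Low → 5−4=1, High → 26−17=9
Incumbent chooses High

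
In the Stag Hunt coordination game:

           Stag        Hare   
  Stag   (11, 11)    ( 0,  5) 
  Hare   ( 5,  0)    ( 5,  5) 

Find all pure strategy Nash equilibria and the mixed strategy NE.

Pure NE: (Stag, Stag) and (Hare, Hare); Mixed NE: p = 0.4545, q = 0.4545

Work:
Check pure NE:
(Stag, Stag): (11, 11) - no unilateral deviation beneficial
(Hare, Hare): (5, 5) - no unilateral deviation beneficial
Mixed NE: P1 plays Stag with p = 0.4545, P2 plays Stag with q = 0.4545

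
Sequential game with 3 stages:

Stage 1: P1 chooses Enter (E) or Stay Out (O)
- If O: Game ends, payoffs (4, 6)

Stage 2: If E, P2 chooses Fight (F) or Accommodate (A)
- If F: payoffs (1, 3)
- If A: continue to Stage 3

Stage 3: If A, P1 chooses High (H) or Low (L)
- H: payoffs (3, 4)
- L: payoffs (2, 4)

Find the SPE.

SPE: (O, A, H); Outcome (4, 6)

Work:
Stage 3: P1 chooses H (3 vs 2)
Stage 2: P2: F->3, A->4 (anticipating H). Choose A
Stage 1: P1: O->4, E->3 (anticipating A, H). Choose O
SPE path: O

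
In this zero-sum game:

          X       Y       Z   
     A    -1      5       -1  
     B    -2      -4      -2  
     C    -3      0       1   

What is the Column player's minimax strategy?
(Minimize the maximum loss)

Column should play X, value = -1

Work:
Column player minimizes Row's maximum payoff:
Column X: max payoff to Row = -1
Column Y: max payoff to Row = 5
Column Z: max payoff to Row = 1
Minimum is -1, achieved by column X.
Minimax strategy: X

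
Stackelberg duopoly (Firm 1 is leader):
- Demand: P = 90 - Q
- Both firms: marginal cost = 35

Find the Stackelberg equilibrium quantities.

q₁* (leader) = 27.5, q₂* (follower) = 13.75

Work:
Follower's reaction: q₂ = (a - c - q₁)/2
Leader substitutes: π₁ = q₁·(a - q₁ - (a-c-q₁)/2 - c)
FOC: q₁* = (90 - 35)/2 = 27.50
Then: q₂* = (90 - 35 - 27.5)/2 = 13.75
Leader has first-mover advantage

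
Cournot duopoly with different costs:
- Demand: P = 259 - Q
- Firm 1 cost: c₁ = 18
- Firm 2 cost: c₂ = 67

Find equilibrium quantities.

q₁* = 96.67, q₂* = 47.67

Work:
Reaction: q₁ = (259 - 18 - q₂)/2
Reaction: q₂ = (259 - 67 - q₁)/2
Solve simultaneously:
q₁* = (259 - 2×18 + 67)/3 = 96.67
q₂* = (259 - 2×67 + 18)/3 = 47.67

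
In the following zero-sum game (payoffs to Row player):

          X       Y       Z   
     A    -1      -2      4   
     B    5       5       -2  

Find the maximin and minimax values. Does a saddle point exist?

Maximin = -2, Minimax = 4, Saddle: False

Work:
Row minimums: [-2, -2] → maximin = -2
Column maximums: [5, 5, 4] → minimax = 4
No saddle point (maximin ≠ minimax). Mixed strategy needed.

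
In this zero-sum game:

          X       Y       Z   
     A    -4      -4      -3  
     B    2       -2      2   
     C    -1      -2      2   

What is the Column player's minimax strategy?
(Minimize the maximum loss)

Column should play Y, value = -2

Work:
Column player minimizes Row's maximum payoff:
Column X: max payoff to Row = 2
Column Y: max payoff to Row = -2
Column Z: max payoff to Row = 2
Minimum is -2, achieved by column Y.
Minimax strategy: Y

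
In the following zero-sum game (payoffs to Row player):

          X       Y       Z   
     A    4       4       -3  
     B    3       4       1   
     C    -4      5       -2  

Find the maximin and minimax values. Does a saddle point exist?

Maximin = 1, Minimax = 1, Saddle: True

Work:
Row minimums: [-3, 1, -4] → maximin = 1
Column maximums: [4, 5, 1] → minimax = 1
Saddle point exists! Game value = 1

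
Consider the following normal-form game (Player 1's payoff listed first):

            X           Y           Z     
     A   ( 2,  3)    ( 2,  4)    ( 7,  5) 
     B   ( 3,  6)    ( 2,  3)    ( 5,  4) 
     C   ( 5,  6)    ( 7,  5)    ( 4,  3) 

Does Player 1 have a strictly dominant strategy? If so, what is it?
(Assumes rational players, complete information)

No strictly dominant strategy exists for Player 1

Work:
A strategy strictly dominates another if it gives a strictly higher payoff against every opponent action. Compare each pair of P1's strategies column-by-column:
  A vs B: [2 vs 3, 2 vs 2, 7 vs 5] → A does not strictly dominate B (column X: 2 ≤ 3)
  A vs C: [2 vs 5, 2 vs 7, 7 vs 4] → A does not strictly dominate C (column X: 2 ≤ 5)
  B vs A: [3 vs 2, 2 vs 2, 5 vs 7] → B does not strictly dominate A (column Y: 2 ≤ 2)
  B vs C: [3 vs 5, 2 vs 7, 5 vs 4] → B does not strictly dominate C (column X: 3 ≤ 5)
  C vs A: [5 vs 2, 7 vs 2, 4 vs 7] → C does not strictly dominate A (column Z: 4 ≤ 7)
  C vs B: [5 vs 3, 7 vs 2, 4 vs 5] → C does not strictly dominate B (column Z: 4 ≤ 5)
No single strategy strictly dominates all others → no strictly dominant strategy.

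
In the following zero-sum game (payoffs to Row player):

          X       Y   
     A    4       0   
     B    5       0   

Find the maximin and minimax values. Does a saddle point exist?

Maximin = 0, Minimax = 0, Saddle: True

Work:
Row minimums: [0, 0] → maximin = 0
Column maximums: [5, 0] → minimax = 0
Saddle point exists! Game value = 0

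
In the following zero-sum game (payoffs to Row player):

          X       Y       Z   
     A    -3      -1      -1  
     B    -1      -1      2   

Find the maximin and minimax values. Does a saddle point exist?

Maximin = -1, Minimax = -1, Saddle: True

Work:
Row minimums: [-3, -1] → maximin = -1
Column maximums: [-1, -1, 2] → minimax = -1
Saddle point exists! Game value = -1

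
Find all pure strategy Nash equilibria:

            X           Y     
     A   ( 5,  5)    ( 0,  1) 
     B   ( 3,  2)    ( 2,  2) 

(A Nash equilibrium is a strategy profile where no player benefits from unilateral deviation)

Nash equilibrium: (A, X), (B, Y)

Work:
Best responses:
  P1 vs X: payoffs [5, 3] → best response A (payoff 5)
  P1 vs Y: payoffs [0, 2] → best response B (payoff 2)
  P2 vs A: payoffs [5, 1] → best response X (payoff 5)
  P2 vs B: payoffs [2, 2] → best response X/Y (payoff 2)
Mutual best responses: (A,X), (B,Y) → Nash equilibria.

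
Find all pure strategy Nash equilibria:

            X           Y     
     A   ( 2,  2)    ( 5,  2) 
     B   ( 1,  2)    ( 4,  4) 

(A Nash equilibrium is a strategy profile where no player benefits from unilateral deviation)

Nash equilibrium: (A, X), (A, Y)

Work:
Best responses:
  P1 vs X: payoffs [2, 1] → best response A (payoff 2)
  P1 vs Y: payoffs [5, 4] → best response A (payoff 5)
  P2 vs A: payoffs [2, 2] → best response X/Y (payoff 2)
  P2 vs B: payoffs [2, 4] → best response Y (payoff 4)
Mutual best responses: (A,X), (A,Y) → Nash equilibria.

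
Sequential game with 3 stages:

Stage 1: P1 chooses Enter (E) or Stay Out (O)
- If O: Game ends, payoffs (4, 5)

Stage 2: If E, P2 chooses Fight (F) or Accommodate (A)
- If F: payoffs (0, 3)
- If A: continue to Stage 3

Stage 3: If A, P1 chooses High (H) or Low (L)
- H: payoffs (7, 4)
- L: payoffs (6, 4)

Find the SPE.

SPE: (E, A, H); Outcome (7, 4)

Work:
Stage 3: P1 chooses H (7 vs 6)
Stage 2: P2: F->3, A->4 (anticipating H). Choose A
Stage 1: P1: O->4, E->7 (anticipating A, H). Choose E
SPE path: E -> A -> H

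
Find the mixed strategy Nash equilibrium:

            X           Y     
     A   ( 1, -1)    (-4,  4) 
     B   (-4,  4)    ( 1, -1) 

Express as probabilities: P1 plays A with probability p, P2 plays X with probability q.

p = 0.5, q = 0.5

Work:
Find probabilities that make opponent indifferent:
P2 chooses q to make P1 indifferent between A and B
P1 chooses p to make P2 indifferent between X and Y
Mixed NE: P1 plays (A: 0.5, B: 0.5), P2 plays (X: 0.5, Y: 0.5)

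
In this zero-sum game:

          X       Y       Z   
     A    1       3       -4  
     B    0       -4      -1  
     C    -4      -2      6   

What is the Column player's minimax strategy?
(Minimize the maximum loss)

Column should play X, value = 1

Work:
Column player minimizes Row's maximum payoff:
Column X: max payoff to Row = 1
Column Y: max payoff to Row = 3
Column Z: max payoff to Row = 6
Minimum is 1, achieved by column X.
Minimax strategy: X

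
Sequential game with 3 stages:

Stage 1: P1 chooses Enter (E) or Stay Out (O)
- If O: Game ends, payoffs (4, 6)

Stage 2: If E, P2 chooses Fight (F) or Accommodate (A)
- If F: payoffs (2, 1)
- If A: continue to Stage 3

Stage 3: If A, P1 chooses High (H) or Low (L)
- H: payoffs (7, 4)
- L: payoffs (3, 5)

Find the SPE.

SPE: (E, A, H); Outcome (7, 4)

Work:
Stage 3: P1 chooses H (7 vs 3)
Stage 2: P2: F->1, A->4 (anticipating H). Choose A
Stage 1: P1: O->4, E->7 (anticipating A, H). Choose E
SPE path: E -> A -> H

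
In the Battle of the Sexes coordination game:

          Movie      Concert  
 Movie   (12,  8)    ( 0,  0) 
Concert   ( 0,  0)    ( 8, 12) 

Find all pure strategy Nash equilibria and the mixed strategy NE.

Pure NE: (Movie, Movie) and (Concert, Concert); Mixed NE: p = 0.6, q = 0.4

Work:
Check pure NE:
(Movie, Movie): (12, 8) - no unilateral deviation beneficial
(Concert, Concert): (8, 12) - no unilateral deviation beneficial
Mixed NE: P1 plays Movie with p = 0.6, P2 plays Movie with q = 0.4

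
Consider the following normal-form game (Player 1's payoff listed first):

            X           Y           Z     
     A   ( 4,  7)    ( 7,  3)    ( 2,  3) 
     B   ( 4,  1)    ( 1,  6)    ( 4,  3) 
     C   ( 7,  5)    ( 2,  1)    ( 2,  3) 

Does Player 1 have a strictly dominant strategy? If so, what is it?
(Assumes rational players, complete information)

No strictly dominant strategy exists for Player 1

Work:
A strategy strictly dominates another if it gives a strictly higher payoff against every opponent action. Compare each pair of P1's strategies column-by-column:
  A vs B: [4 vs 4, 7 vs 1, 2 vs 4] → A does not strictly dominate B (column X: 4 ≤ 4)
  A vs C: [4 vs 7, 7 vs 2, 2 vs 2] → A does not strictly dominate C (column X: 4 ≤ 7)
  B vs A: [4 vs 4, 1 vs 7, 4 vs 2] → B does not strictly dominate A (column X: 4 ≤ 4)
  B vs C: [4 vs 7, 1 vs 2, 4 vs 2] → B does not strictly dominate C (column X: 4 ≤ 7)
  C vs A: [7 vs 4, 2 vs 7, 2 vs 2] → C does not strictly dominate A (column Y: 2 ≤ 7)
  C vs B: [7 vs 4, 2 vs 1, 2 vs 4] → C does not strictly dominate B (column Z: 2 ≤ 4)
No single strategy strictly dominates all others → no strictly dominant strategy.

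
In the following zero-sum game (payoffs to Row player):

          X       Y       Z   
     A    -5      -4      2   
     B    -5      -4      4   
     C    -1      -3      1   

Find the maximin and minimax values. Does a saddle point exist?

Maximin = -3, Minimax = -3, Saddle: True

Work:
Row minimums: [-5, -5, -3] → maximin = -3
Column maximums: [-1, -3, 4] → minimax = -3
Saddle point exists! Game value = -3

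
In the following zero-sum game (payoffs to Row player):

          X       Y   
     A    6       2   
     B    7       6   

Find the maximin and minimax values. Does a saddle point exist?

Maximin = 6, Minimax = 6, Saddle: True

Work:
Row minimums: [2, 6] → maximin = 6
Column maximums: [7, 6] → minimax = 6
Saddle point exists! Game value = 6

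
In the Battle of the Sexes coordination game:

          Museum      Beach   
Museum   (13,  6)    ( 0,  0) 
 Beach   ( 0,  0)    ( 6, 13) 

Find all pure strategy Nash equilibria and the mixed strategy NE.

Pure NE: (Museum, Museum) and (Beach, Beach); Mixed NE: p = 0.6842, q = 0.3158

Work:
Check pure NE:
(Museum, Museum): (13, 6) - no unilateral deviation beneficial
(Beach, Beach): (6, 13) - no unilateral deviation beneficial
Mixed NE: P1 plays Museum with p = 0.6842, P2 plays Museum with q = 0.3158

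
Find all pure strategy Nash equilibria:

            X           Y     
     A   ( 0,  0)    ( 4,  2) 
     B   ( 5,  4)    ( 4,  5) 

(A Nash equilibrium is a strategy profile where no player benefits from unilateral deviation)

Nash equilibrium: (A, Y), (B, Y)

Work:
Best responses:
  P1 vs X: payoffs [0, 5] → best response B (payoff 5)
  P1 vs Y: payoffs [4, 4] → best response A/B (payoff 4)
  P2 vs A: payoffs [0, 2] → best response Y (payoff 2)
  P2 vs B: payoffs [4, 5] → best response Y (payoff 5)
Mutual best responses: (A,Y), (B,Y) → Nash equilibria.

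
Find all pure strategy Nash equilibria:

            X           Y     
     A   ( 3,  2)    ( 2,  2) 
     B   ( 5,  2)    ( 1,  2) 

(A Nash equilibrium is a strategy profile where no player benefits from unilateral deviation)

Nash equilibrium: (A, Y), (B, X)

Work:
Best responses:
  P1 vs X: payoffs [3, 5] → best response B (payoff 5)
  P1 vs Y: payoffs [2, 1] → best response A (payoff 2)
  P2 vs A: payoffs [2, 2] → best response X/Y (payoff 2)
  P2 vs B: payoffs [2, 2] → best response X/Y (payoff 2)
Mutual best responses: (A,Y), (B,X) → Nash equilibria.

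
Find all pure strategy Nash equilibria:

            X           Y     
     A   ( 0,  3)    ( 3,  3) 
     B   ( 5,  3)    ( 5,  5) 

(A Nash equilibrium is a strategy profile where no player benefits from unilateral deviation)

Nash equilibrium: (B, Y)

Work:
Best responses:
  P1 vs X: payoffs [0, 5] → best response B (payoff 5)
  P1 vs Y: payoffs [3, 5] → best response B (payoff 5)
  P2 vs A: payoffs [3, 3] → best response X/Y (payoff 3)
  P2 vs B: payoffs [3, 5] → best response Y (payoff 5)
Mutual best responses: (B,Y) → Nash equilibria.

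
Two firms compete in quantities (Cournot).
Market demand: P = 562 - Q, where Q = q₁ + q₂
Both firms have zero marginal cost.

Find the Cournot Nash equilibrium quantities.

q₁* = q₂* = 187.33; P* = 187.33

Work:
Profit: π_i = P·q_i = (a - q_i - q_j)·q_i
FOC: ∂π_i/∂q_i = a - 2q_i - q_j = 0
Reaction function: q_i = (562 - q_j)/2
Symmetry: q* = 562/3 = 187.33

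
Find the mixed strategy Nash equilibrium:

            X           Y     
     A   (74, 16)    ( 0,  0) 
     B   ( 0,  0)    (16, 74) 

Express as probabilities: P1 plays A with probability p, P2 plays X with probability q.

p = 0.8222, q = 0.1778

Work:
Find probabilities that make opponent indifferent:
P2 chooses q to make P1 indifferent between A and B
P1 chooses p to make P2 indifferent between X and Y
Mixed NE: P1 plays (A: 0.8222, B: 0.1778), P2 plays (X: 0.1778, Y: 0.8222)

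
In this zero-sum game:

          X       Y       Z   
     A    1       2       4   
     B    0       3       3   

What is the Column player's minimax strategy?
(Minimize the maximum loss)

Column should play X, value = 1

Work:
Column player minimizes Row's maximum payoff:
Column X: max payoff to Row = 1
Column Y: max payoff to Row = 3
Column Z: max payoff to Row = 4
Minimum is 1, achieved by column X.
Minimax strategy: X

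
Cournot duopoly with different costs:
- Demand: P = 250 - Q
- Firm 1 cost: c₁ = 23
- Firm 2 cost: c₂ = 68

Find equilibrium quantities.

q₁* = 90.67, q₂* = 45.67

Work:
Reaction: q₁ = (250 - 23 - q₂)/2
Reaction: q₂ = (250 - 68 - q₁)/2
Solve simultaneously:
q₁* = (250 - 2×23 + 68)/3 = 90.67
q₂* = (250 - 2×68 + 23)/3 = 45.67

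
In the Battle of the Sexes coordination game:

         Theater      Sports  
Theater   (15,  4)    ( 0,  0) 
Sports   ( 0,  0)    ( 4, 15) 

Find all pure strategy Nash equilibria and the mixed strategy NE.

Pure NE: (Theater, Theater) and (Sports, Sports); Mixed NE: p = 0.7895, q = 0.2105

Work:
Check pure NE:
(Theater, Theater): (15, 4) - no unilateral deviation beneficial
(Sports, Sports): (4, 15) - no unilateral deviation beneficial
Mixed NE: P1 plays Theater with p = 0.7895, P2 plays Theater with q = 0.2105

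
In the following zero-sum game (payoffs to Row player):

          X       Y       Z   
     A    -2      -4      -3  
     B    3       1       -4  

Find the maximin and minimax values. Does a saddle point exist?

Maximin = -4, Minimax = -3, Saddle: False

Work:
Row minimums: [-4, -4] → maximin = -4
Column maximums: [3, 1, -3] → minimax = -3
No saddle point (maximin ≠ minimax). Mixed strategy needed.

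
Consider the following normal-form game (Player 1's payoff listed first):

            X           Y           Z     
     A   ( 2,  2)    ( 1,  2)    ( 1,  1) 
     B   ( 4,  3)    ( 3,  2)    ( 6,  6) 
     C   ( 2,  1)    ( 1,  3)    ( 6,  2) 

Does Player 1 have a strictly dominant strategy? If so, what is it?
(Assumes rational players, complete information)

No strictly dominant strategy exists for Player 1

Work:
A strategy strictly dominates another if it gives a strictly higher payoff against every opponent action. Compare each pair of P1's strategies column-by-column:
  A vs B: [2 vs 4, 1 vs 3, 1 vs 6] → A does not strictly dominate B (column X: 2 ≤ 4)
  A vs C: [2 vs 2, 1 vs 1, 1 vs 6] → A does not strictly dominate C (column X: 2 ≤ 2)
  B vs A: [4 vs 2, 3 vs 1, 6 vs 1] → B strictly dominates A
  B vs C: [4 vs 2, 3 vs 1, 6 vs 6] → B does not strictly dominate C (column Z: 6 ≤ 6)
  C vs A: [2 vs 2, 1 vs 1, 6 vs 1] → C does not strictly dominate A (column X: 2 ≤ 2)
  C vs B: [2 vs 4, 1 vs 3, 6 vs 6] → C does not strictly dominate B (column X: 2 ≤ 4)
No single strategy strictly dominates all others → no strictly dominant strategy.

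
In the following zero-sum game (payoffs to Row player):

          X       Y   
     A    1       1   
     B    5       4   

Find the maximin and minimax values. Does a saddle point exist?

Maximin = 4, Minimax = 4, Saddle: True

Work:
Row minimums: [1, 4] → maximin = 4
Column maximums: [5, 4] → minimax = 4
Saddle point exists! Game value = 4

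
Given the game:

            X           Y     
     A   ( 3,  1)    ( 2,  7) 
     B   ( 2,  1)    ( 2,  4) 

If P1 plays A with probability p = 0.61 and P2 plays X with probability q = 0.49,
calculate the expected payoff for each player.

E[P1] = 2.2989, E[P2] = 3.4633

Work:
E[P1] = p·q·π₁(A,X) + p·(1-q)·π₁(A,Y) + (1-p)·q·π₁(B,X) + (1-p)·(1-q)·π₁(B,Y)
= 0.61·0.49·3 + 0.61·0.51·2 + 0.39·0.49·2 + 0.39·0.51·2
= 2.2989

E[P2] = 3.4633 (similar calculation)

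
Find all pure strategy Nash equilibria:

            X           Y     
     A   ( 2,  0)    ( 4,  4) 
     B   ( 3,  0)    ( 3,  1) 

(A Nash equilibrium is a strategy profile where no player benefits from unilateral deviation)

Nash equilibrium: (A, Y)

Work:
Best responses:
  P1 vs X: payoffs [2, 3] → best response B (payoff 3)
  P1 vs Y: payoffs [4, 3] → best response A (payoff 4)
  P2 vs A: payoffs [0, 4] → best response Y (payoff 4)
  P2 vs B: payoffs [0, 1] → best response Y (payoff 1)
Mutual best responses: (A,Y) → Nash equilibria.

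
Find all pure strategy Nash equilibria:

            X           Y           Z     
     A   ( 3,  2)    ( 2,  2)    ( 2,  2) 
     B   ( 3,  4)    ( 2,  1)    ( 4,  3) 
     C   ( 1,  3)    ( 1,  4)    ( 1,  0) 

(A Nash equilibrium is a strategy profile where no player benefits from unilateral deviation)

Nash equilibrium: (A, X), (A, Y), (B, X)

Work:
Best responses:
  P1 vs X: payoffs [3, 3, 1] → best response A/B (payoff 3)
  P1 vs Y: payoffs [2, 2, 1] → best response A/B (payoff 2)
  P1 vs Z: payoffs [2, 4, 1] → best response B (payoff 4)
  P2 vs A: payoffs [2, 2, 2] → best response X/Y/Z (payoff 2)
  P2 vs B: payoffs [4, 1, 3] → best response X (payoff 4)
  P2 vs C: payoffs [3, 4, 0] → best response Y (payoff 4)
Mutual best responses: (A,X), (A,Y), (B,X) → Nash equilibria.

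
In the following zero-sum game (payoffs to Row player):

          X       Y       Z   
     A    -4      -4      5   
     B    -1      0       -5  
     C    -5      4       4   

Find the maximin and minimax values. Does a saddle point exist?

Maximin = -4, Minimax = -1, Saddle: False

Work:
Row minimums: [-4, -5, -5] → maximin = -4
Column maximums: [-1, 4, 5] → minimax = -1
No saddle point (maximin ≠ minimax). Mixed strategy needed.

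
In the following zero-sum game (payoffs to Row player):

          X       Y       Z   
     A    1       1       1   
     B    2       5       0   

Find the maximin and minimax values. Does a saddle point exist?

Maximin = 1, Minimax = 1, Saddle: True

Work:
Row minimums: [1, 0] → maximin = 1
Column maximums: [2, 5, 1] → minimax = 1
Saddle point exists! Game value = 1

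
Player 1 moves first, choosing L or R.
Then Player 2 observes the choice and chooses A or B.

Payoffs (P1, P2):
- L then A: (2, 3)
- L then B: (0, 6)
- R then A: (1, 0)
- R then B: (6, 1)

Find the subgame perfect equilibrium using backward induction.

P1 plays R, P2 plays B after L and B after R; Payoff (6, 1)

Work:
Backward induction:
After L: P2 chooses B → P1 gets 0
After R: P2 chooses B → P1 gets 6
P1 chooses R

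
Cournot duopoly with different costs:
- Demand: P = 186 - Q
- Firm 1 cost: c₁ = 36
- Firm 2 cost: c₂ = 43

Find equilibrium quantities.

q₁* = 52.33, q₂* = 45.33

Work:
Reaction: q₁ = (186 - 36 - q₂)/2
Reaction: q₂ = (186 - 43 - q₁)/2
Solve simultaneously:
q₁* = (186 - 2×36 + 43)/3 = 52.33
q₂* = (186 - 2×43 + 36)/3 = 45.33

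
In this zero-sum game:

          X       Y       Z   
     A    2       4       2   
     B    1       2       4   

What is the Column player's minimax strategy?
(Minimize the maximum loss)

Column should play X, value = 2

Work:
Column player minimizes Row's maximum payoff:
Column X: max payoff to Row = 2
Column Y: max payoff to Row = 4
Column Z: max payoff to Row = 4
Minimum is 2, achieved by column X.
Minimax strategy: X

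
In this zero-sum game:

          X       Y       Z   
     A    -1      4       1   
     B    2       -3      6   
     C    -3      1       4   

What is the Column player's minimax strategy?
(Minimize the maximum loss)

Column should play X, value = 2

Work:
Column player minimizes Row's maximum payoff:
Column X: max payoff to Row = 2
Column Y: max payoff to Row = 4
Column Z: max payoff to Row = 6
Minimum is 2, achieved by column X.
Minimax strategy: X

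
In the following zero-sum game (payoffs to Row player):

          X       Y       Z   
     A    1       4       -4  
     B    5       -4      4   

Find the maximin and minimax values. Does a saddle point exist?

Maximin = -4, Minimax = 4, Saddle: False

Work:
Row minimums: [-4, -4] → maximin = -4
Column maximums: [5, 4, 4] → minimax = 4
No saddle point (maximin ≠ minimax). Mixed strategy needed.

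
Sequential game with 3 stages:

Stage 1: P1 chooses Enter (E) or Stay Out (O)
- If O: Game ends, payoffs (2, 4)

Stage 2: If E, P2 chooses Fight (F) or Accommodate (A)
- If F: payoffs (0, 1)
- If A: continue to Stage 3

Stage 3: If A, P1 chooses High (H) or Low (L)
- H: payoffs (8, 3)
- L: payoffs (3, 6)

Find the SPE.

SPE: (E, A, H); Outcome (8, 3)

Work:
Stage 3: P1 chooses H (8 vs 3)
Stage 2: P2: F->1, A->3 (anticipating H). Choose A
Stage 1: P1: O->2, E->8 (anticipating A, H). Choose E
SPE path: E -> A -> H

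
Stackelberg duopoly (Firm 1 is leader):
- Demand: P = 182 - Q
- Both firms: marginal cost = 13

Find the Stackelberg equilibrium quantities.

q₁* (leader) = 84.5, q₂* (follower) = 42.25

Work:
Follower's reaction: q₂ = (a - c - q₁)/2
Leader substitutes: π₁ = q₁·(a - q₁ - (a-c-q₁)/2 - c)
FOC: q₁* = (182 - 13)/2 = 84.50
Then: q₂* = (182 - 13 - 84.5)/2 = 42.25
Leader has first-mover advantage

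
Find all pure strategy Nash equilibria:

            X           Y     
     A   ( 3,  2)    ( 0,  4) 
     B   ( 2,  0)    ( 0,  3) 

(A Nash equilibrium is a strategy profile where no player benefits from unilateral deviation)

Nash equilibrium: (A, Y), (B, Y)

Work:
Best responses:
  P1 vs X: payoffs [3, 2] → best response A (payoff 3)
  P1 vs Y: payoffs [0, 0] → best response A/B (payoff 0)
  P2 vs A: payoffs [2, 4] → best response Y (payoff 4)
  P2 vs B: payoffs [0, 3] → best response Y (payoff 3)
Mutual best responses: (A,Y), (B,Y) → Nash equilibria.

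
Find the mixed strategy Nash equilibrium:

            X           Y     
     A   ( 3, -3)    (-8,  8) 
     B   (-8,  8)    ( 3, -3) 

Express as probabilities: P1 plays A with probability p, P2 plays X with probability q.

p = 0.5, q = 0.5

Work:
Find probabilities that make opponent indifferent:
P2 chooses q to make P1 indifferent between A and B
P1 chooses p to make P2 indifferent between X and Y
Mixed NE: P1 plays (A: 0.5, B: 0.5), P2 plays (X: 0.5, Y: 0.5)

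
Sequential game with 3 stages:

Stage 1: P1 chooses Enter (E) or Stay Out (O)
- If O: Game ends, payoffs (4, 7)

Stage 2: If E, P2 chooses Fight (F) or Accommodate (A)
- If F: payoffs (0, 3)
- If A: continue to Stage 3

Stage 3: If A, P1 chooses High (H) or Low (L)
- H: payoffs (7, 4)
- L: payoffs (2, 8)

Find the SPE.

SPE: (E, A, H); Outcome (7, 4)

Work:
Stage 3: P1 chooses H (7 vs 2)
Stage 2: P2: F->3, A->4 (anticipating H). Choose A
Stage 1: P1: O->4, E->7 (anticipating A, H). Choose E
SPE path: E -> A -> H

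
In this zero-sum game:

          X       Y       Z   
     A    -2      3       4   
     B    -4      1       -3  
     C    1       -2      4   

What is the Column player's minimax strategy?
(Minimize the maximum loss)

Column should play X, value = 1

Work:
Column player minimizes Row's maximum payoff:
Column X: max payoff to Row = 1
Column Y: max payoff to Row = 3
Column Z: max payoff to Row = 4
Minimum is 1, achieved by column X.
Minimax strategy: X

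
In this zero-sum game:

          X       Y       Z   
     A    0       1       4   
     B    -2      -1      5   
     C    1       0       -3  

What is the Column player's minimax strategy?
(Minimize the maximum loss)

Column should play X or Y (all achieve the minimum), value = 1

Work:
Column player minimizes Row's maximum payoff:
Column X: max payoff to Row = 1
Column Y: max payoff to Row = 1
Column Z: max payoff to Row = 5
Minimum is 1, achieved by columns X, Y (tied).
Each of X or Y is a minimax strategy.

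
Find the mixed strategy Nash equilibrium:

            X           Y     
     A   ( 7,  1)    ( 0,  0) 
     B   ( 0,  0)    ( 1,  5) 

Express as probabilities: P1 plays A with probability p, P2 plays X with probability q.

p = 0.8333, q = 0.125

Work:
Find probabilities that make opponent indifferent:
P2 chooses q to make P1 indifferent between A and B
P1 chooses p to make P2 indifferent between X and Y
Mixed NE: P1 plays (A: 0.8333, B: 0.1667), P2 plays (X: 0.125, Y: 0.875)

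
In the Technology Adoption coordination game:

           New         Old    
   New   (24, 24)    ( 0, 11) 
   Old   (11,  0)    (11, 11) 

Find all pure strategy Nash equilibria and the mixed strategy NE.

Pure NE: (New, New) and (Old, Old); Mixed NE: p = 0.4583, q = 0.4583

Work:
Check pure NE:
(New, New): (24, 24) - no unilateral deviation beneficial
(Old, Old): (11, 11) - no unilateral deviation beneficial
Mixed NE: P1 plays New with p = 0.4583, P2 plays New with q = 0.4583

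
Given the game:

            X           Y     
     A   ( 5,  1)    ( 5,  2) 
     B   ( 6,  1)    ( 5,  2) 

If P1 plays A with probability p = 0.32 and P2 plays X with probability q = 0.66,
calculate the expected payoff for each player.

E[P1] = 5.4488, E[P2] = 1.34

Work:
E[P1] = p·q·π₁(A,X) + p·(1-q)·π₁(A,Y) + (1-p)·q·π₁(B,X) + (1-p)·(1-q)·π₁(B,Y)
= 0.32·0.66·5 + 0.32·0.34·5 + 0.68·0.66·6 + 0.68·0.34·5
= 5.4488

E[P2] = 1.34 (similar calculation)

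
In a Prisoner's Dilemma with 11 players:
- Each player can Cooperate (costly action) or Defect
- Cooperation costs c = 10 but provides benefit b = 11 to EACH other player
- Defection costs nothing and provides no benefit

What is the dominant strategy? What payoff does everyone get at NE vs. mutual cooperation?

Dominant: Defect; NE payoff = 0; Coop payoff = 100

Work:
Defect dominates (saves cost c = 10, benefit to others is external)
NE: All defect → everyone gets 0
If all cooperate: each receives (10)×11 - 10 = 100
Social dilemma: 100 > 0 but NE gives 0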